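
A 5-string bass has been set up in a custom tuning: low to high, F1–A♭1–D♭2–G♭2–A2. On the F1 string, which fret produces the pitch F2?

F2 is 12 semitones above the open F1 (F–Gb–G–Ab–…–Eb–E–F), so it sits at fret 12.

12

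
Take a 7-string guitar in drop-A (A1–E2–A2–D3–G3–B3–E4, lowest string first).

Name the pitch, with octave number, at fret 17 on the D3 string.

G4

Each fret is one semitone, so D3 + 17 = G4.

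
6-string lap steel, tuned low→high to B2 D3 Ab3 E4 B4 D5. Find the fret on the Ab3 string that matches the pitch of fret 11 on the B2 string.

Fret 11 on B2 is MIDI 47 + 11 = 58 (Bb3). On the Ab3 string (open MIDI 56), that pitch is 58 − 56 = fret 2.

2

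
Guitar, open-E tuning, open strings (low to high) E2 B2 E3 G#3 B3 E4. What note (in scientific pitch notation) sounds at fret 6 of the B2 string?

B2 is MIDI 47. Adding 6 gives 53, which is F3.

F3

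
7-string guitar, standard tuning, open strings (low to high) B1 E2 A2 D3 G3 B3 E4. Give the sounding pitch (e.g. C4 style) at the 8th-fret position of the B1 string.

The open B1 string plus 8 semitones: B–C–C#–D–D#–E–F–F#–G.
The walk passes from B into C once, so the octave number goes from 1 to 2.

G2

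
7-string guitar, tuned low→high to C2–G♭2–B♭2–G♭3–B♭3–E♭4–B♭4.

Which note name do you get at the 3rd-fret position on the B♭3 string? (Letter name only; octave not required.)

D♭

Each fret is one semitone, so B♭3 + 3 = D♭.
(Equivalently spelled C♯.)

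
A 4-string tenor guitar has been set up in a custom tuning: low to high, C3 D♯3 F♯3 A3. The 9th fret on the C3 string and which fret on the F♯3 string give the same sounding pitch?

C3 at fret 9 is C3 + 9 semitones = A3.
The open F♯3 string is 6 semitones above the open C3, so the same pitch on the F♯3 string lies at fret 9 − 6 = 3.

3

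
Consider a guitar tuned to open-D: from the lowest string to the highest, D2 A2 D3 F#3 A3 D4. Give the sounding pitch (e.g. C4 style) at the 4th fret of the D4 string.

F#4

The open D4 string plus 4 semitones: D–D#–E–F–F#.
No B→C boundary is crossed, so the octave stays at 4.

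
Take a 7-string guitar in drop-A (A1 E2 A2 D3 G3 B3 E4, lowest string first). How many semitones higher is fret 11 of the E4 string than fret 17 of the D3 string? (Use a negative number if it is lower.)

E4 at fret 11 → D#5 (MIDI 75); D3 at fret 17 → G4 (MIDI 67).
75 − 67 = 8, so the two pitches are 8 semitones apart.

8 semitones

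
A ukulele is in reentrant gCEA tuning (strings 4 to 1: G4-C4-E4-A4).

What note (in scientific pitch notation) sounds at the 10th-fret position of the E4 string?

E4 is MIDI 64. Adding 10 gives 74, which is D5.

D5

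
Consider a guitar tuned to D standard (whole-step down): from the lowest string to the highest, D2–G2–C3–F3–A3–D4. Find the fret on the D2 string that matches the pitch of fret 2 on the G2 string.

G2 at fret 2 is G2 + 2 semitones = A2.
The open D2 string is 5 semitones below the open G2, so the same pitch on the D2 string lies at fret 2 + 5 = 7.

7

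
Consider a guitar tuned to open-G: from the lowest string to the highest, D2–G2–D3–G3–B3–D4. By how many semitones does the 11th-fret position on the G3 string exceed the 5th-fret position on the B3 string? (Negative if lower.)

2 semitones

G3 at fret 11 → F#4 (MIDI 66); B3 at fret 5 → E4 (MIDI 64).
66 − 64 = 2, so the two pitches are 2 semitones apart.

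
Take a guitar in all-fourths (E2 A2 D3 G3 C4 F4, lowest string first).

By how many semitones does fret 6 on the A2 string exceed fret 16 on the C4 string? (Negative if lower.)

-25 semitones

A2 at fret 6 → D♯3 (MIDI 51); C4 at fret 16 → E5 (MIDI 76).
51 − 76 = -25, so the two pitches are 25 semitones apart.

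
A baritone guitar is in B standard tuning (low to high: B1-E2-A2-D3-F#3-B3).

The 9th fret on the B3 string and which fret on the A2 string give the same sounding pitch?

B3 at fret 9 is B3 + 9 semitones = G#4.
The open A2 string is 14 semitones below the open B3, so the same pitch on the A2 string lies at fret 9 + 14 = 23.

23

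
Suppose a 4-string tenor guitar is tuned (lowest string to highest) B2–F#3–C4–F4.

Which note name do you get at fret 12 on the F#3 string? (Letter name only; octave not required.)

F#

Each fret is one semitone, so F#3 + 12 = F#.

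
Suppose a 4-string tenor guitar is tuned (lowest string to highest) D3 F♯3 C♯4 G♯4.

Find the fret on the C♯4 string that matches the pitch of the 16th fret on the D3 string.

Fret 16 on D3 is MIDI 50 + 16 = 66 (F♯4). On the C♯4 string (open MIDI 61), that pitch is 66 − 61 = fret 5.

5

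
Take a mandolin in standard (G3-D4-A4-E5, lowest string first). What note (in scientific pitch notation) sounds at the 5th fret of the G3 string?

C4

G3 is MIDI 55. Adding 5 gives 60, which is C4.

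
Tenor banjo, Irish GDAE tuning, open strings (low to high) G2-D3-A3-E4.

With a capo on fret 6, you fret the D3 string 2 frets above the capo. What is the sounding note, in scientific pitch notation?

A#3

The capo raises the open D3 by 6 semitones to G#3; fretting 2 more gives D3 + 6 + 2 = D3 + 8 semitones = A#3.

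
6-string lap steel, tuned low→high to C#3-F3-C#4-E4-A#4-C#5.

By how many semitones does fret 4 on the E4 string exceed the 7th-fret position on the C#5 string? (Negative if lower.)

E4 at fret 4 → G#4 (MIDI 68); C#5 at fret 7 → G#5 (MIDI 80).
68 − 80 = -12, so the two pitches are 12 semitones apart.

-12 semitones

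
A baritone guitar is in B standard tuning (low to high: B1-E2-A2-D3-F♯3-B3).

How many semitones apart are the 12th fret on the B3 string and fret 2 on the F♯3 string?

15 semitones

B3 at fret 12 → B4 (MIDI 71); F♯3 at fret 2 → G♯3 (MIDI 56).
71 − 56 = 15, so the two pitches are 15 semitones apart, with B4 the higher.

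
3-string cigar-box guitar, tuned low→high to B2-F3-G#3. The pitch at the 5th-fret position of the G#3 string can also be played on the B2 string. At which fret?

14

G#3 at fret 5 is G#3 + 5 semitones = C#4.
The open B2 string is 9 semitones below the open G#3, so the same pitch on the B2 string lies at fret 5 + 9 = 14.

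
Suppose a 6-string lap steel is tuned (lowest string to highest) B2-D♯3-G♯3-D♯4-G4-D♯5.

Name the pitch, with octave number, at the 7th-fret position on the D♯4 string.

A♯4

Each fret is one semitone, so D♯4 + 7 = A♯4.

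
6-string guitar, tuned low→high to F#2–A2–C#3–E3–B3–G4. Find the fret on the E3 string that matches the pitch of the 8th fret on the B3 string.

Fret 8 on B3 is MIDI 59 + 8 = 67 (G4). On the E3 string (open MIDI 52), that pitch is 67 − 52 = fret 15.

15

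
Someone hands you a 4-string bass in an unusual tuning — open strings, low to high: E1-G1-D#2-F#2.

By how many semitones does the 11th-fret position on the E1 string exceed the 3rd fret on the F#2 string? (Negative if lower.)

-6 semitones

E1 at fret 11 → D#2 (MIDI 39); F#2 at fret 3 → A2 (MIDI 45).
39 − 45 = -6, so the two pitches are 6 semitones apart.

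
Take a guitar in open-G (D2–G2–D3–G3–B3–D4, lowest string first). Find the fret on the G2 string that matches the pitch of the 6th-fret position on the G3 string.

Fret 6 on G3 is MIDI 55 + 6 = 61 (C#4). On the G2 string (open MIDI 43), that pitch is 61 − 43 = fret 18.

18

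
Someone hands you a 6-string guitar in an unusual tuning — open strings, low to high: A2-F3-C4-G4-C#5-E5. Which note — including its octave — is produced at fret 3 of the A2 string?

The open A2 string plus 3 semitones: A–A#–B–C.
The walk passes from B into C once, so the octave number goes from 2 to 3.

C3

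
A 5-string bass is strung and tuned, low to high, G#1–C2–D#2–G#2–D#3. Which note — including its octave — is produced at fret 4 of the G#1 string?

Each fret is one semitone, so G#1 + 4 = C2.

C2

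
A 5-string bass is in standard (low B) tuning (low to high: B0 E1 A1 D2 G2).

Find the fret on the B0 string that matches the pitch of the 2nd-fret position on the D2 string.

Fret 2 on D2 is MIDI 38 + 2 = 40 (E2). On the B0 string (open MIDI 23), that pitch is 40 − 23 = fret 17.

17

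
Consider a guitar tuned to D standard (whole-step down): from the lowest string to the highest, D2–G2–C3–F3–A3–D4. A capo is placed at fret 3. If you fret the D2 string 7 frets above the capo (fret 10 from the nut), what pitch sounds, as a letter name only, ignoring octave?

The capo raises the open D2 by 3 semitones to F2; fretting 7 more gives D2 + 3 + 7 = D2 + 10 semitones, landing on C.

C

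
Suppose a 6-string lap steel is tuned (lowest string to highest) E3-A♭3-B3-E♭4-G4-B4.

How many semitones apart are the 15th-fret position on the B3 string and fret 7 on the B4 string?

4 semitones

B3 at fret 15 → D5 (MIDI 74); B4 at fret 7 → G♭5 (MIDI 78).
74 − 78 = -4, so the two pitches are 4 semitones apart, with G♭5 the higher.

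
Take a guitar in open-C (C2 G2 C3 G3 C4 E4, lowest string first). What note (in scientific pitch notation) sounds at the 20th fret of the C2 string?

C2 is MIDI 36. Adding 20 gives 56, which is G#3.
(Equivalently spelled Ab3.)

G#3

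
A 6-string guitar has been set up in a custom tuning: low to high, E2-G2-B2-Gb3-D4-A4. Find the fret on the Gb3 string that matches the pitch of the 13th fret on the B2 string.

B2 at fret 13 is B2 + 13 semitones = C4.
The open Gb3 string is 7 semitones above the open B2, so the same pitch on the Gb3 string lies at fret 13 − 7 = 6.

6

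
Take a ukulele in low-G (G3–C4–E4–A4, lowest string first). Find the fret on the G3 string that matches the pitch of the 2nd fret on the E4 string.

E4 at fret 2 is E4 + 2 semitones = F#4.
The open G3 string is 9 semitones below the open E4, so the same pitch on the G3 string lies at fret 2 + 9 = 11.

11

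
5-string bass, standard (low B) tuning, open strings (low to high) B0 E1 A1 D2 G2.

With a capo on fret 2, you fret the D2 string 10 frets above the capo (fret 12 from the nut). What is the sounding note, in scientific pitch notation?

D3

The capo raises the open D2 by 2 semitones to E2; fretting 10 more gives D2 + 2 + 10 = D2 + 12 semitones = D3.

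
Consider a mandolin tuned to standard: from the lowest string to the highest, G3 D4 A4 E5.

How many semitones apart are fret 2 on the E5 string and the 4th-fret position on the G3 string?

E5 at fret 2 → F♯5 (MIDI 78); G3 at fret 4 → B3 (MIDI 59).
78 − 59 = 19, so the two pitches are 19 semitones apart, with F♯5 the higher.

19 semitones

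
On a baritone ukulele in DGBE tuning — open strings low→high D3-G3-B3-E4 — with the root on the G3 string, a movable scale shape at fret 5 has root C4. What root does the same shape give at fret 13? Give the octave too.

G#4

Moving from fret 5 to fret 13 shifts the root by 8 semitones.
C4 up 8 semitones is G#4.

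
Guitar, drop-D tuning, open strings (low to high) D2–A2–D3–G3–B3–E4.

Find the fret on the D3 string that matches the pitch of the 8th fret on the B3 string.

17

Fret 8 on B3 is MIDI 59 + 8 = 67 (G4). On the D3 string (open MIDI 50), that pitch is 67 − 50 = fret 17.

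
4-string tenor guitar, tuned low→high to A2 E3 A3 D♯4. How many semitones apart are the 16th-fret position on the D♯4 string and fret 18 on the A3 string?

4 semitones

D♯4 at fret 16 → G5 (MIDI 79); A3 at fret 18 → D♯5 (MIDI 75).
79 − 75 = 4, so the two pitches are 4 semitones apart, with G5 the higher.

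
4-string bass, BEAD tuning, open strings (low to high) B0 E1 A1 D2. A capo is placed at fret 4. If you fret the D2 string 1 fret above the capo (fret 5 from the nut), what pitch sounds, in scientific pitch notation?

The capo raises the open D2 by 4 semitones to F#2; fretting 1 more gives D2 + 4 + 1 = D2 + 5 semitones = G2.

G2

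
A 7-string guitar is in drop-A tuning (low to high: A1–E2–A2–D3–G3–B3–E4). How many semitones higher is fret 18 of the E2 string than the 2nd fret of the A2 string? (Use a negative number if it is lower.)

E2 at fret 18 → A#3 (MIDI 58); A2 at fret 2 → B2 (MIDI 47).
58 − 47 = 11, so the two pitches are 11 semitones apart.

11 semitones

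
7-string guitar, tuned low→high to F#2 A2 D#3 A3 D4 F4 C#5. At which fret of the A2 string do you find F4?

20

F4 is 20 semitones above the open A2 (A–A#–B–C–…–D#–E–F), so it sits at fret 20.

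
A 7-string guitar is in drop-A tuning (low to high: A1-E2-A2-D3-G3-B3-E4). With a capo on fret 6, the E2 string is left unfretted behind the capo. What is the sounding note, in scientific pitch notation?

A#2

The capo raises the open E2 by 6 semitones to A#2; fretting 0 more gives E2 + 6 + 0 = E2 + 6 semitones = A#2.
(Also written Bb.)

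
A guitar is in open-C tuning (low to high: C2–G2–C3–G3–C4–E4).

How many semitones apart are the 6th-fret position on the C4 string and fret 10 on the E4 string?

8 semitones

C4 at fret 6 → F#4 (MIDI 66); E4 at fret 10 → D5 (MIDI 74).
66 − 74 = -8, so the two pitches are 8 semitones apart, with D5 the higher.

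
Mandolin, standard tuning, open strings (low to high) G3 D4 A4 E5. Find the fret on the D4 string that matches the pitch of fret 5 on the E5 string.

19

Fret 5 on E5 is MIDI 76 + 5 = 81 (A5). On the D4 string (open MIDI 62), that pitch is 81 − 62 = fret 19.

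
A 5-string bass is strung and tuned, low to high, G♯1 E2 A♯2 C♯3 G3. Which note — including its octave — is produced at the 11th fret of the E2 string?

D♯3

E2 is MIDI 40. Adding 11 gives 51, which is D♯3.
(Equivalently spelled E♭3.)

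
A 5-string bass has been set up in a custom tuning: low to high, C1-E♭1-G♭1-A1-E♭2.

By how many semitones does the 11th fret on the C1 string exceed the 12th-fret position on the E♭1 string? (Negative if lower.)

C1 at fret 11 → B1 (MIDI 35); E♭1 at fret 12 → E♭2 (MIDI 39).
35 − 39 = -4, so the two pitches are 4 semitones apart.

-4 semitones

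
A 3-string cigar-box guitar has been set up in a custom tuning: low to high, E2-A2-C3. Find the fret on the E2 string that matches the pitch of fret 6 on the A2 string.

11

A2 at fret 6 is A2 + 6 semitones = D#3.
The open E2 string is 5 semitones below the open A2, so the same pitch on the E2 string lies at fret 6 + 5 = 11.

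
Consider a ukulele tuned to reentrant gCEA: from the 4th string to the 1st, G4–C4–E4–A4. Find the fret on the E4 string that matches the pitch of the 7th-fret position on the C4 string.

C4 at fret 7 is C4 + 7 semitones = G4.
The open E4 string is 4 semitones above the open C4, so the same pitch on the E4 string lies at fret 7 − 4 = 3.

3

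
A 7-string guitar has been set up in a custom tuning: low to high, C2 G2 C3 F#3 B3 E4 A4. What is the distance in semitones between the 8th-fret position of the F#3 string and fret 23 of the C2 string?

3 semitones

F#3 at fret 8 → D4 (MIDI 62); C2 at fret 23 → B3 (MIDI 59).
62 − 59 = 3, so the two pitches are 3 semitones apart, with D4 the higher.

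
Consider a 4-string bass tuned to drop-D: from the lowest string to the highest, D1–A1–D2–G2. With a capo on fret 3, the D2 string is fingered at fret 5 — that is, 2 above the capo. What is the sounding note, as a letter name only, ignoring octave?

G

The capo raises the open D2 by 3 semitones to F2; fretting 2 more gives D2 + 3 + 2 = D2 + 5 semitones, landing on G.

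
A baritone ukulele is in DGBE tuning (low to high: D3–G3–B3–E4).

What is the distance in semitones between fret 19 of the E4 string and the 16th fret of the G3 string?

E4 at fret 19 → B5 (MIDI 83); G3 at fret 16 → B4 (MIDI 71).
83 − 71 = 12, so the two pitches are 12 semitones apart, with B5 the higher.

12 semitones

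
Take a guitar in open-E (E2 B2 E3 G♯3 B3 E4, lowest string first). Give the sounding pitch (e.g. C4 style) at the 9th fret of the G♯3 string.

G♯3 is MIDI 56. Adding 9 gives 65, which is F4.

F4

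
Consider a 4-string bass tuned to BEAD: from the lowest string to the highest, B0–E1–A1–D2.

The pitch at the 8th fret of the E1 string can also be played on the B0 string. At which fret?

Fret 8 on E1 is MIDI 28 + 8 = 36 (C2). On the B0 string (open MIDI 23), that pitch is 36 − 23 = fret 13.

13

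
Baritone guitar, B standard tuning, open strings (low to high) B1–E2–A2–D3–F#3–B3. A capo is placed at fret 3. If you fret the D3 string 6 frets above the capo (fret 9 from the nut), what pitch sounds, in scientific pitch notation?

B3

The capo raises the open D3 by 3 semitones to F3; fretting 6 more gives D3 + 3 + 6 = D3 + 9 semitones = B3.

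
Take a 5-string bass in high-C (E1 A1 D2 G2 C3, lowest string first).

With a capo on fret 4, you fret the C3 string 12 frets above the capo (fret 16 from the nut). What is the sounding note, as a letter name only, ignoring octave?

The capo raises the open C3 by 4 semitones to E3; fretting 12 more gives C3 + 4 + 12 = C3 + 16 semitones, landing on E.

E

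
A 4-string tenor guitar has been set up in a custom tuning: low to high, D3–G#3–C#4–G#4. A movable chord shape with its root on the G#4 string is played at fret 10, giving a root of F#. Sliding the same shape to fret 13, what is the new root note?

Moving from fret 10 to fret 13 shifts the root by 3 semitones.
F# up 3 semitones is A.

A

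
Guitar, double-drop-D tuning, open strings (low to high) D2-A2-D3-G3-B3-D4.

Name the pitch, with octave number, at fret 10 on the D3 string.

C4

Each fret is one semitone, so D3 + 10 = C4.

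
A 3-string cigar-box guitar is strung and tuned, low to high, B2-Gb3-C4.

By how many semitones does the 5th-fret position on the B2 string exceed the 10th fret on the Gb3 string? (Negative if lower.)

B2 at fret 5 → E3 (MIDI 52); Gb3 at fret 10 → E4 (MIDI 64).
52 − 64 = -12, so the two pitches are 12 semitones apart.

-12 semitones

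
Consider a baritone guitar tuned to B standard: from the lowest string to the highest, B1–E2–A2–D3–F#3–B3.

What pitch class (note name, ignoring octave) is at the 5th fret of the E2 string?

A

E2 is MIDI 40. Adding 5 gives 45; 45 mod 12 = 9, i.e. A.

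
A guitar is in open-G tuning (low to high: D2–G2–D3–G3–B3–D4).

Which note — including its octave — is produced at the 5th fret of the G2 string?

C3

G2 is MIDI 43. Adding 5 gives 48, which is C3.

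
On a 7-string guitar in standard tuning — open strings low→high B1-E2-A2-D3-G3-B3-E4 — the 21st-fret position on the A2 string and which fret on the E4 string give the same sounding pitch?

Fret 21 on A2 is MIDI 45 + 21 = 66 (F#4). On the E4 string (open MIDI 64), that pitch is 66 − 64 = fret 2.

2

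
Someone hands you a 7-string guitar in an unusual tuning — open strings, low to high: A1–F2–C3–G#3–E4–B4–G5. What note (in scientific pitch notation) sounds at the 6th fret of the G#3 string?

D4

The open G#3 string plus 6 semitones: G#–A–A#–B–C–C#–D.
The walk passes from B into C once, so the octave number goes from 3 to 4.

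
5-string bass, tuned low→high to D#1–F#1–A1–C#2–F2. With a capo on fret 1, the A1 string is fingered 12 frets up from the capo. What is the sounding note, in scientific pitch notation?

A#2

The capo raises the open A1 by 1 semitone to A#1; fretting 12 more gives A1 + 1 + 12 = A1 + 13 semitones = A#2.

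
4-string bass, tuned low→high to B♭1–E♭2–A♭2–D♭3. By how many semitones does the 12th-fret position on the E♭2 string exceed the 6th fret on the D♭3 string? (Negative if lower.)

E♭2 at fret 12 → E♭3 (MIDI 51); D♭3 at fret 6 → G3 (MIDI 55).
51 − 55 = -4, so the two pitches are 4 semitones apart.

-4 semitones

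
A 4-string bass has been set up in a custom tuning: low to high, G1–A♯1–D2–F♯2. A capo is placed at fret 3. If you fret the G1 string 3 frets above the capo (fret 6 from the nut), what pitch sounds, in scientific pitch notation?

The capo raises the open G1 by 3 semitones to A♯1; fretting 3 more gives G1 + 3 + 3 = G1 + 6 semitones = C♯2.
(Also written D♭.)

C♯2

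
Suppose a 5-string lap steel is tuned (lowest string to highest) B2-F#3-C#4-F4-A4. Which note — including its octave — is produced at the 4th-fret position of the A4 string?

C#5

A4 is MIDI 69. Adding 4 gives 73, which is C#5.
(Equivalently spelled Db5.)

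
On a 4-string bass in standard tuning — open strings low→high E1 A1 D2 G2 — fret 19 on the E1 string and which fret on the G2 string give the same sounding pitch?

Fret 19 on E1 is MIDI 28 + 19 = 47 (B2). On the G2 string (open MIDI 43), that pitch is 47 − 43 = fret 4.

4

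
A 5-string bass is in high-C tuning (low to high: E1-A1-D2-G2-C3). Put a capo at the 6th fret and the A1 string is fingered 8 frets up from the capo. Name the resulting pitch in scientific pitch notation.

The capo raises the open A1 by 6 semitones to D#2; fretting 8 more gives A1 + 6 + 8 = A1 + 14 semitones = B2.

B2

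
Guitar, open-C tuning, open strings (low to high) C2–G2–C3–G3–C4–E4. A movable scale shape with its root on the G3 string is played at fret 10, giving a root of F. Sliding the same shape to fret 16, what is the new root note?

B

Moving from fret 10 to fret 16 shifts the root by 6 semitones.
F up 6 semitones is B.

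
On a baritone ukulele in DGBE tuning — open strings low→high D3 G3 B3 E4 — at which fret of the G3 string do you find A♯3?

A♯3 is 3 semitones above the open G3 (G–G#–A–A#), so it sits at fret 3.

3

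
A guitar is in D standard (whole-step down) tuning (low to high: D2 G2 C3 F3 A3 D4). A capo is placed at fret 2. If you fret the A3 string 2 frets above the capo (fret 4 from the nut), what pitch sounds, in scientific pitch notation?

C#4

The capo raises the open A3 by 2 semitones to B3; fretting 2 more gives A3 + 2 + 2 = A3 + 4 semitones = C#4.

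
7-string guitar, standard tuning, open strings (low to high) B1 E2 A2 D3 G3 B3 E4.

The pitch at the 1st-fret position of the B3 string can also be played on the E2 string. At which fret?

20

B3 at fret 1 is B3 + 1 semitone = C4.
The open E2 string is 19 semitones below the open B3, so the same pitch on the E2 string lies at fret 1 + 19 = 20.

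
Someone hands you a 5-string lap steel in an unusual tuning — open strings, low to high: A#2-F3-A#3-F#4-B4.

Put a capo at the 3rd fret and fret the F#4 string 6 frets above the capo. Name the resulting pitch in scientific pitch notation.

The capo raises the open F#4 by 3 semitones to A4; fretting 6 more gives F#4 + 3 + 6 = F#4 + 9 semitones = D#5.

D#5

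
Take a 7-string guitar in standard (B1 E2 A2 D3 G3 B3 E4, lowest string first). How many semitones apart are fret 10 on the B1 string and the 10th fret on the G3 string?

20 semitones

B1 at fret 10 → A2 (MIDI 45); G3 at fret 10 → F4 (MIDI 65).
45 − 65 = -20, so the two pitches are 20 semitones apart, with F4 the higher.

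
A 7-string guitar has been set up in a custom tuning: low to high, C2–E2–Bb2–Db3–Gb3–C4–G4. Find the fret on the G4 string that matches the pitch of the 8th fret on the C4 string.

1

C4 at fret 8 is C4 + 8 semitones = Ab4.
The open G4 string is 7 semitones above the open C4, so the same pitch on the G4 string lies at fret 8 − 7 = 1.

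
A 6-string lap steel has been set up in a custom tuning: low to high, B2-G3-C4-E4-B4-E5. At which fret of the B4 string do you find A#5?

A#5 is 11 semitones above the open B4 (B–C–C#–D–…–G#–A–A#), so it sits at fret 11.

11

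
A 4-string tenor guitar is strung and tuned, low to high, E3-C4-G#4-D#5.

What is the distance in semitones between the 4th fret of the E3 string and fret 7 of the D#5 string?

E3 at fret 4 → G#3 (MIDI 56); D#5 at fret 7 → A#5 (MIDI 82).
56 − 82 = -26, so the two pitches are 26 semitones apart, with A#5 the higher.

26 semitones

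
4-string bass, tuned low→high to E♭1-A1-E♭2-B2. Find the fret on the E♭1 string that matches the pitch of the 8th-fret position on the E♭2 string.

E♭2 at fret 8 is E♭2 + 8 semitones = B2.
The open E♭1 string is 12 semitones below the open E♭2, so the same pitch on the E♭1 string lies at fret 8 + 12 = 20.

20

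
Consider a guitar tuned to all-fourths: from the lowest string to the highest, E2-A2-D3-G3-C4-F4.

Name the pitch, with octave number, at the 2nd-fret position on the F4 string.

F4 is MIDI 65. Adding 2 gives 67, which is G4.

G4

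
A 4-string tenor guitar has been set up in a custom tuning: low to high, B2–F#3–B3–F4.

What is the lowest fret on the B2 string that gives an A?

From B2, count semitones up the chromatic scale until reaching A: B–C–C#–D–…–G–G#–A — 10 steps.

10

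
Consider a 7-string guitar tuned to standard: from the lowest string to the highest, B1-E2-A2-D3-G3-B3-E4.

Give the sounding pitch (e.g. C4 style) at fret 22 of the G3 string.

Each fret is one semitone, so G3 + 22 = F5.

F5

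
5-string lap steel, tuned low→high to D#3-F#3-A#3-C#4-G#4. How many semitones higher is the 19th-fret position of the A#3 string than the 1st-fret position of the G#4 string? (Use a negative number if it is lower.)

A#3 at fret 19 → F5 (MIDI 77); G#4 at fret 1 → A4 (MIDI 69).
77 − 69 = 8, so the two pitches are 8 semitones apart.

8 semitones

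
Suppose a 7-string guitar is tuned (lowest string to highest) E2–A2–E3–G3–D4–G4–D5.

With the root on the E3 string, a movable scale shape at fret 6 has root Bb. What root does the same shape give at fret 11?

Moving from fret 6 to fret 11 shifts the root by 5 semitones.
Bb up 5 semitones is Eb.

Eb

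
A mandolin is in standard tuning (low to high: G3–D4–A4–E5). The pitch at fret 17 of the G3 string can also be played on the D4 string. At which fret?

10

G3 at fret 17 is G3 + 17 semitones = C5.
The open D4 string is 7 semitones above the open G3, so the same pitch on the D4 string lies at fret 17 − 7 = 10.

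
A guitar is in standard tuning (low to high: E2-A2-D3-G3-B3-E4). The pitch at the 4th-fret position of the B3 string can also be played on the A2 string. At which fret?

Fret 4 on B3 is MIDI 59 + 4 = 63 (D#4). On the A2 string (open MIDI 45), that pitch is 63 − 45 = fret 18.

18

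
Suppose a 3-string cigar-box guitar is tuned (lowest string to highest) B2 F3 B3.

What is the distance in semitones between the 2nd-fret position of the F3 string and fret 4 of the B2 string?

F3 at fret 2 → G3 (MIDI 55); B2 at fret 4 → D#3 (MIDI 51).
55 − 51 = 4, so the two pitches are 4 semitones apart, with G3 the higher.

4 semitones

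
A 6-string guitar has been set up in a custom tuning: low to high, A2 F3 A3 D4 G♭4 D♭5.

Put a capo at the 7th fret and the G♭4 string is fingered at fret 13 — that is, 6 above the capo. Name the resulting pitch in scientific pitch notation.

G5

The capo raises the open G♭4 by 7 semitones to D♭5; fretting 6 more gives G♭4 + 7 + 6 = G♭4 + 13 semitones = G5.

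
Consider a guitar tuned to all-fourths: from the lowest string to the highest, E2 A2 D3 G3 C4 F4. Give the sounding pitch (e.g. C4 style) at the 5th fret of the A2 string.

The open A2 string plus 5 semitones: A–A#–B–C–C#–D.
The walk passes from B into C once, so the octave number goes from 2 to 3.

D3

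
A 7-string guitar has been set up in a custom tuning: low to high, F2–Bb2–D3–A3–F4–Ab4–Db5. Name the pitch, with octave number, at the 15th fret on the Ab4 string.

B5

Each fret is one semitone, so Ab4 + 15 = B5.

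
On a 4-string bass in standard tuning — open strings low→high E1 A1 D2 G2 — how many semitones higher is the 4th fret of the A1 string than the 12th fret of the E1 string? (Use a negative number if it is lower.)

A1 at fret 4 → C♯2 (MIDI 37); E1 at fret 12 → E2 (MIDI 40).
37 − 40 = -3, so the two pitches are 3 semitones apart.

-3 semitones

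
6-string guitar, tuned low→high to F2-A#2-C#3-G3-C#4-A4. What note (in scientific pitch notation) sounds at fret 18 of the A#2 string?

E4

A#2 is MIDI 46. Adding 18 gives 64, which is E4.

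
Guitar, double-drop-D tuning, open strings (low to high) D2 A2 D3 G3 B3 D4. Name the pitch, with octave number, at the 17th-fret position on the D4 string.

G5

D4 is MIDI 62. Adding 17 gives 79, which is G5.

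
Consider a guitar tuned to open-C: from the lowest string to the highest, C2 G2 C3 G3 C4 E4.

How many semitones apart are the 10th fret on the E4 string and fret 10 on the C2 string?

E4 at fret 10 → D5 (MIDI 74); C2 at fret 10 → A♯2 (MIDI 46).
74 − 46 = 28, so the two pitches are 28 semitones apart, with D5 the higher.

28 semitones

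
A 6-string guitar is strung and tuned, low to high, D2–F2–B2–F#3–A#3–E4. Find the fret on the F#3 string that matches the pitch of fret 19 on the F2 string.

F2 at fret 19 is F2 + 19 semitones = C4.
The open F#3 string is 13 semitones above the open F2, so the same pitch on the F#3 string lies at fret 19 − 13 = 6.

6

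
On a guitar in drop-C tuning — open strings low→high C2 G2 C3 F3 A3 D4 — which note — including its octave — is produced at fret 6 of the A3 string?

D♯4

The open A3 string plus 6 semitones: A–A#–B–C–C#–D–D#.
The walk passes from B into C once, so the octave number goes from 3 to 4.
(Equivalently spelled E♭4.)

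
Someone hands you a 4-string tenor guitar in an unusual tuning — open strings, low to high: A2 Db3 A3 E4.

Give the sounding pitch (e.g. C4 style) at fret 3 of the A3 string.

A3 is MIDI 57. Adding 3 gives 60, which is C4.

C4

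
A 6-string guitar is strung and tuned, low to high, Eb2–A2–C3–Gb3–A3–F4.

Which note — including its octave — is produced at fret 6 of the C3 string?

The open C3 string plus 6 semitones: C–Db–D–Eb–E–F–Gb.
No B→C boundary is crossed, so the octave stays at 3.

Gb3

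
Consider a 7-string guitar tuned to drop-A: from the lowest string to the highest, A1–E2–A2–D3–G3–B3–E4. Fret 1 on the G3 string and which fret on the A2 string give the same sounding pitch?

11

Fret 1 on G3 is MIDI 55 + 1 = 56 (G#3). On the A2 string (open MIDI 45), that pitch is 56 − 45 = fret 11.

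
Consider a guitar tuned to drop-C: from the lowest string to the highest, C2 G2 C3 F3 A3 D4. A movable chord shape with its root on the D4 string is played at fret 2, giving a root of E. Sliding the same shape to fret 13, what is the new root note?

Moving from fret 2 to fret 13 shifts the root by 11 semitones.
E up 11 semitones is D#.

D#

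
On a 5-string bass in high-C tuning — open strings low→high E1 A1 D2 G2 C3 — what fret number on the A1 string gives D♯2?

6

D♯2 is 6 semitones above the open A1 (A–A#–B–C–C#–D–D#), so it sits at fret 6.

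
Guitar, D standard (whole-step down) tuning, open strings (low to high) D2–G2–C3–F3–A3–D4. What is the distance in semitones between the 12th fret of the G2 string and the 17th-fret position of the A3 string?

19 semitones

G2 at fret 12 → G3 (MIDI 55); A3 at fret 17 → D5 (MIDI 74).
55 − 74 = -19, so the two pitches are 19 semitones apart, with D5 the higher.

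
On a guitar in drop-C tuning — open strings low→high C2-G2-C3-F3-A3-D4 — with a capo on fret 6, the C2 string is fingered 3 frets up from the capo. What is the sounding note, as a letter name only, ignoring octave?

A

The capo raises the open C2 by 6 semitones to F♯2; fretting 3 more gives C2 + 6 + 3 = C2 + 9 semitones, landing on A.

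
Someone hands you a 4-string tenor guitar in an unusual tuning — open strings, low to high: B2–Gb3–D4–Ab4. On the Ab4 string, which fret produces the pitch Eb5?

Eb5 is 7 semitones above the open Ab4 (Ab–A–Bb–B–C–Db–D–Eb), so it sits at fret 7.

7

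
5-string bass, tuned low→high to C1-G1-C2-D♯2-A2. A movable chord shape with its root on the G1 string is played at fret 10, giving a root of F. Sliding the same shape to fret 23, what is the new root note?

Moving from fret 10 to fret 23 shifts the root by 13 semitones.
F up 13 semitones is F♯.

F♯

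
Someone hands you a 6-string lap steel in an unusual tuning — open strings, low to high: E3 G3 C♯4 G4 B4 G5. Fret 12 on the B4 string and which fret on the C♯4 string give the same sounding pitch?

22

Fret 12 on B4 is MIDI 71 + 12 = 83 (B5). On the C♯4 string (open MIDI 61), that pitch is 83 − 61 = fret 22.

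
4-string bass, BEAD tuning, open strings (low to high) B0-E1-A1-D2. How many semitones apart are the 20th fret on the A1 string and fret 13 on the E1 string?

12 semitones

A1 at fret 20 → F3 (MIDI 53); E1 at fret 13 → F2 (MIDI 41).
53 − 41 = 12, so the two pitches are 12 semitones apart, with F3 the higher.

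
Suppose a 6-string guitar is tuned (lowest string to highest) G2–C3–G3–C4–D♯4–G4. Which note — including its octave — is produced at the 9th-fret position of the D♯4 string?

Each fret is one semitone, so D♯4 + 9 = C5.

C5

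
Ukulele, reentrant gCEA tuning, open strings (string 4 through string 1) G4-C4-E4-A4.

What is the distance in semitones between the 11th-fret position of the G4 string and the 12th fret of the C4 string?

G4 at fret 11 → F#5 (MIDI 78); C4 at fret 12 → C5 (MIDI 72).
78 − 72 = 6, so the two pitches are 6 semitones apart, with F#5 the higher.

6 semitones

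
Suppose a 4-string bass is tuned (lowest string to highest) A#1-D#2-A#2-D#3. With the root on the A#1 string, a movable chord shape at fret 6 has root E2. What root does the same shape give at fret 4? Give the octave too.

Moving from fret 6 to fret 4 shifts the root by -2 semitones.
E2 down 2 semitones is D2.

D2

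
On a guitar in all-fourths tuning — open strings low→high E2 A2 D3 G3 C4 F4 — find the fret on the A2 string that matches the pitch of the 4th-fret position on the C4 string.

C4 at fret 4 is C4 + 4 semitones = E4.
The open A2 string is 15 semitones below the open C4, so the same pitch on the A2 string lies at fret 4 + 15 = 19.

19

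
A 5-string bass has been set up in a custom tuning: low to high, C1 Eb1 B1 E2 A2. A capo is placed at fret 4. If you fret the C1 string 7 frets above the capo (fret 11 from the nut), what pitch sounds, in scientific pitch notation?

B1

The capo raises the open C1 by 4 semitones to E1; fretting 7 more gives C1 + 4 + 7 = C1 + 11 semitones = B1.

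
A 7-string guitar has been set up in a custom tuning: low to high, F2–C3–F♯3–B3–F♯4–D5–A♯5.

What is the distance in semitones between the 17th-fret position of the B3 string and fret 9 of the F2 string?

26 semitones

B3 at fret 17 → E5 (MIDI 76); F2 at fret 9 → D3 (MIDI 50).
76 − 50 = 26, so the two pitches are 26 semitones apart, with E5 the higher.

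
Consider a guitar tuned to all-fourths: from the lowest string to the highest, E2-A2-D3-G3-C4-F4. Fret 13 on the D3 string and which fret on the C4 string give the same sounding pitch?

3

D3 at fret 13 is D3 + 13 semitones = D♯4.
The open C4 string is 10 semitones above the open D3, so the same pitch on the C4 string lies at fret 13 − 10 = 3.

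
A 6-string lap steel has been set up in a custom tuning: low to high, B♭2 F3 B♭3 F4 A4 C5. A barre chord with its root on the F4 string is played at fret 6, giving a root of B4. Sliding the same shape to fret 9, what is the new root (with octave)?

Moving from fret 6 to fret 9 shifts the root by 3 semitones.
B4 up 3 semitones is D5.

D5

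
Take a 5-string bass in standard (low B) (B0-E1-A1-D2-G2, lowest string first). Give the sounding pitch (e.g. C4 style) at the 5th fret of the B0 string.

B0 is MIDI 23. Adding 5 gives 28, which is E1.

E1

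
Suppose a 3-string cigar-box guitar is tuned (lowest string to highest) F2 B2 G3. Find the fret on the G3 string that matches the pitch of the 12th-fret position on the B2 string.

4

Fret 12 on B2 is MIDI 47 + 12 = 59 (B3). On the G3 string (open MIDI 55), that pitch is 59 − 55 = fret 4.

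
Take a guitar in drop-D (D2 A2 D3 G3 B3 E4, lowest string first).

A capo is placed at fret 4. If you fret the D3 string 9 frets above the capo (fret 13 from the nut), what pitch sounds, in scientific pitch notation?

D#4

The capo raises the open D3 by 4 semitones to F#3; fretting 9 more gives D3 + 4 + 9 = D3 + 13 semitones = D#4.
(Also written Eb.)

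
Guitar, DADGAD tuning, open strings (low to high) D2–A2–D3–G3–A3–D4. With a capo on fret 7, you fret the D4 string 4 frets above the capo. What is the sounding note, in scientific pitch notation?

The capo raises the open D4 by 7 semitones to A4; fretting 4 more gives D4 + 7 + 4 = D4 + 11 semitones = C#5.
(Also written Db.)

C#5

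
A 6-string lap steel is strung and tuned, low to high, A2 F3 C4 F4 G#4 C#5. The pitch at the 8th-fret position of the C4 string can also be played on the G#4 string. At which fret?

0

C4 at fret 8 is C4 + 8 semitones = G#4.
The open G#4 string is 8 semitones above the open C4, so the same pitch on the G#4 string lies at fret 8 − 8 = 0.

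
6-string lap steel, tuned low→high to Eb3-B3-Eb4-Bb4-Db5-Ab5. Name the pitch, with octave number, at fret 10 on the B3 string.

The open B3 string plus 10 semitones: B–C–Db–D–…–G–Ab–A.
The walk passes from B into C once, so the octave number goes from 3 to 4.

A4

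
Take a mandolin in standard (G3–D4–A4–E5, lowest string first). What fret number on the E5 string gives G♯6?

G♯6 is 16 semitones above the open E5 (E–F–F#–G–…–F#–G–G#), so it sits at fret 16.

16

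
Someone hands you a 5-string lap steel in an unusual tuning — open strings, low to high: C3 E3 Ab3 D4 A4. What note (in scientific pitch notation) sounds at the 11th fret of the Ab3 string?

G4

The open Ab3 string plus 11 semitones: Ab–A–Bb–B–…–F–Gb–G.
The walk passes from B into C once, so the octave number goes from 3 to 4.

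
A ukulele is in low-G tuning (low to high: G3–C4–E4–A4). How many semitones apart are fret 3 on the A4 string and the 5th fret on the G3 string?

A4 at fret 3 → C5 (MIDI 72); G3 at fret 5 → C4 (MIDI 60).
72 − 60 = 12, so the two pitches are 12 semitones apart, with C5 the higher.

12 semitones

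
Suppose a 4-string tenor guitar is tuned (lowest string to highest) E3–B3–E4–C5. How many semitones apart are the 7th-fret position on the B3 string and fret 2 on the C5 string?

8 semitones

B3 at fret 7 → Gb4 (MIDI 66); C5 at fret 2 → D5 (MIDI 74).
66 − 74 = -8, so the two pitches are 8 semitones apart, with D5 the higher.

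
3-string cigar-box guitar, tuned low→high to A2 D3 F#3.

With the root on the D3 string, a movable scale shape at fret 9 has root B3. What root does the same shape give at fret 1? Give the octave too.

D#3

Moving from fret 9 to fret 1 shifts the root by -8 semitones.
B3 down 8 semitones is D#3.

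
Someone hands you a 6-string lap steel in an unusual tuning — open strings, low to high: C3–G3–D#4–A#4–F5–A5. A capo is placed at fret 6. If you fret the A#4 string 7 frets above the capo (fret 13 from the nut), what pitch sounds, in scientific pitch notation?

The capo raises the open A#4 by 6 semitones to E5; fretting 7 more gives A#4 + 6 + 7 = A#4 + 13 semitones = B5.

B5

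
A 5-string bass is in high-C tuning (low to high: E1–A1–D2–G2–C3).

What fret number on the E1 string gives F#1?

F#1 is 2 semitones above the open E1 (E–F–F#), so it sits at fret 2.

2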